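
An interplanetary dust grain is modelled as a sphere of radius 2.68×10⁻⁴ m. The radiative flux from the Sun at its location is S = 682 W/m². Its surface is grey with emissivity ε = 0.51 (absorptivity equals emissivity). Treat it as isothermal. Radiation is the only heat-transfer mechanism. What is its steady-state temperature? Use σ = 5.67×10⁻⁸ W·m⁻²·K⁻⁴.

At equilibrium, absorbed power = emitted power.
Absorbing cross-section = πr² = 2.256×10⁻⁷ m²; emitting surface = 4πr² = 9.026×10⁻⁷ m² (ratio 4).
εS·A_cross = εσ·A_surf·T⁴  ⇒  T⁴ = S/(4σ)   (ε cancels).
T⁴ = 682/(4·5.67×10⁻⁸) = 3.007×10⁹ K⁴.
T = (3.007×10⁹)^(1/4).

T ≈ 234 K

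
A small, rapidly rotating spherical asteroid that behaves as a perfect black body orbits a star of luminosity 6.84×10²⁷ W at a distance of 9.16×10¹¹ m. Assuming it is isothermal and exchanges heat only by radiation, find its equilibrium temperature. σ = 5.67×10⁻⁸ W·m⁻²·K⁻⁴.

T ≈ 231 K

First find the stellar flux at distance d: S = L/(4πd²) = 6.84×10²⁷/(4π·(9.16×10¹¹)²) = 648.7 W/m².
For an isothermal sphere, absorbed (1−a)S·πr² = emitted σ·4πr²·T⁴, so T⁴ = (1−a)S/(4σ).
T⁴ = 1.00·648.7/(4·5.67×10⁻⁸) = 2.860×10⁹ K⁴.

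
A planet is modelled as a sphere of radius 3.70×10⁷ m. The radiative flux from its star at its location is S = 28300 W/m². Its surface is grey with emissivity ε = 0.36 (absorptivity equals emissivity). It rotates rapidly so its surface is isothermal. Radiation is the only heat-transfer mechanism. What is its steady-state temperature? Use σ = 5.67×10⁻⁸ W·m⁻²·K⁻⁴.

At equilibrium, absorbed power = emitted power.
Absorbing cross-section = πr² = 4.301×10¹⁵ m²; emitting surface = 4πr² = 1.720×10¹⁶ m² (ratio 4).
εS·A_cross = εσ·A_surf·T⁴  ⇒  T⁴ = S/(4σ)   (ε cancels).
T⁴ = 28300/(4·5.67×10⁻⁸) = 1.248×10¹¹ K⁴.
T = (1.248×10¹¹)^(1/4).

T ≈ 594 K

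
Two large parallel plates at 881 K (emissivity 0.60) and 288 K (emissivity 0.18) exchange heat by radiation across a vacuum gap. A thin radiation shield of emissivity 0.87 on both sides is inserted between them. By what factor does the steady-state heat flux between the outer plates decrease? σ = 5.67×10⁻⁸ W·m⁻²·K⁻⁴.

Without shield: q₀ = σΔ(T⁴)/(1/ε₁+1/ε₂−1) with denominator 6.222.
With shield the two gaps are in series; the resistances add: (1/ε₁+1/ε_s−1)+(1/ε_s+1/ε₂−1) = 1.816+5.705 = 7.521.
Heat-flux ratio q₀/q = 7.521/6.222.

factor ≈ 1.21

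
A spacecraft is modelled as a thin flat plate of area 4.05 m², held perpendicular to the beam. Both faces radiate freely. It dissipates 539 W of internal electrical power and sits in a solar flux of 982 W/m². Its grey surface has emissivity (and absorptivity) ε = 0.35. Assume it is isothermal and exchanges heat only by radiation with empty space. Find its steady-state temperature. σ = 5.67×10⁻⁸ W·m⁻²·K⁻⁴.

At steady state, absorbed solar power + internal power = radiated power.
Absorbed: α·S·A_cross = 0.35·982·4.050 = 1392 W (cross-section A).
Total input = 1392 + 539 = 1931 W.
Radiated: εσ·A_surf·T⁴ with A_surf = 2A = 8.100 m².
T⁴ = 1931/(0.35·5.67×10⁻⁸·8.100) = 1.201×10¹⁰ K⁴.

T ≈ 331 K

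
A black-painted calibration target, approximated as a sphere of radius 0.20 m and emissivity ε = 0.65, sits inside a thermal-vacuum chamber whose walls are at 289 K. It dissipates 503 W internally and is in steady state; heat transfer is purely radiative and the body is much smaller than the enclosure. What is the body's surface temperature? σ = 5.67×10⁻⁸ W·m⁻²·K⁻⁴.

For a small grey body in a large enclosure, net radiated power = εσA(T⁴ − T_w⁴).
Steady state: P = εσA(T⁴ − T_w⁴) with A = 4πr² = 0.5027 m².
T⁴ = P/(εσA) + T_w⁴ = 503/(0.65·5.67×10⁻⁸·0.5027) + (289)⁴
    = 2.715×10¹⁰ + 6.976×10⁹ = 3.413×10¹⁰ K⁴.

T ≈ 430 K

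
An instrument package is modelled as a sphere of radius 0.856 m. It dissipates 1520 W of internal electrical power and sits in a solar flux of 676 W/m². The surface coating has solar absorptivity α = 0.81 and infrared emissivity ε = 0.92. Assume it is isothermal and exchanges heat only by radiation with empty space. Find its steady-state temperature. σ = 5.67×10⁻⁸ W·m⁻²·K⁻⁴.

T ≈ 276 K

At steady state, absorbed solar power + internal power = radiated power.
Absorbed: α·S·A_cross = 0.81·676·2.302 = 1260 W (cross-section πr²).
Total input = 1260 + 1520 = 2780 W.
Radiated: εσ·A_surf·T⁴ with A_surf = 4πr² = 9.208 m².
T⁴ = 2780/(0.92·5.67×10⁻⁸·9.208) = 5.789×10⁹ K⁴.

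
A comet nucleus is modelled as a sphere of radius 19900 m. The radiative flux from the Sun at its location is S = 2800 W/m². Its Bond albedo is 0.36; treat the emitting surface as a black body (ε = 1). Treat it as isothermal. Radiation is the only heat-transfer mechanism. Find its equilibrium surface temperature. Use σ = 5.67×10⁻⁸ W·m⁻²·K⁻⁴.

T ≈ 298 K

At equilibrium, absorbed power = emitted power.
Absorbing cross-section = πr² = 1.244×10⁹ m²; emitting surface = 4πr² = 4.976×10⁹ m² (ratio 4).
(1−a)S·A_cross = εσ·A_surf·T⁴  ⇒  T⁴ = (1−a)S/(4σ).
T⁴ = 0.640·2800/(4·5.67×10⁻⁸) = 7.901×10⁹ K⁴.
T = (7.901×10⁹)^(1/4).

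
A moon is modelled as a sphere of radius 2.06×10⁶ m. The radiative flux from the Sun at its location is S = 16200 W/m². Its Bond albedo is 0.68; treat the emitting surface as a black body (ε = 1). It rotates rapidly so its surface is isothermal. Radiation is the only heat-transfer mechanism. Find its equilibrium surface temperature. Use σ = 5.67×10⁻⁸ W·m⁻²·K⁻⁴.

At equilibrium, absorbed power = emitted power.
Absorbing cross-section = πr² = 1.333×10¹³ m²; emitting surface = 4πr² = 5.333×10¹³ m² (ratio 4).
(1−a)S·A_cross = εσ·A_surf·T⁴  ⇒  T⁴ = (1−a)S/(4σ).
T⁴ = 0.320·16200/(4·5.67×10⁻⁸) = 2.286×10¹⁰ K⁴.
T = (2.286×10¹⁰)^(1/4).

T ≈ 389 K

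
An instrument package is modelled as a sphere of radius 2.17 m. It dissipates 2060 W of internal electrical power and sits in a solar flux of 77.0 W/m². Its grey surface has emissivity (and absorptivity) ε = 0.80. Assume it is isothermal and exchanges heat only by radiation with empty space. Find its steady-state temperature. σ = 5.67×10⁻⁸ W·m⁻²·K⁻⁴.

T ≈ 182 K

At steady state, absorbed solar power + internal power = radiated power.
Absorbed: α·S·A_cross = 0.80·77.0·14.79 = 911.3 W (cross-section πr²).
Total input = 911.3 + 2060 = 2971 W.
Radiated: εσ·A_surf·T⁴ with A_surf = 4πr² = 59.17 m².
T⁴ = 2971/(0.80·5.67×10⁻⁸·59.17) = 1.107×10⁹ K⁴.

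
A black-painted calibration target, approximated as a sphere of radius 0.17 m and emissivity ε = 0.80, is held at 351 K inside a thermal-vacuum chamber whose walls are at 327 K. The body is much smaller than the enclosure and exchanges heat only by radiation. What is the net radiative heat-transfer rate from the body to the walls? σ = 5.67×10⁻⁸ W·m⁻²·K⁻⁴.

P_net ≈ 61.7 W

For a small grey body in a large enclosure: P_net = εσA(T_body⁴ − T_wall⁴).
A = 4πr² = 0.3632 m²; T_body⁴ − T_wall⁴ = 1.518×10¹⁰ − 1.143×10¹⁰ = 3.745×10⁹ K⁴.
|P_net| = 0.80·5.67×10⁻⁸·0.3632·3.745×10⁹.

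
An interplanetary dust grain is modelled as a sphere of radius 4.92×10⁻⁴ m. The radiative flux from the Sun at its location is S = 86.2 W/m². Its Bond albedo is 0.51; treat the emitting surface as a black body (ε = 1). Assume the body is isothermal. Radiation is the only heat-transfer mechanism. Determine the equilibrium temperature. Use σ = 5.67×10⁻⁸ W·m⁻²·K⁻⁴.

T ≈ 117 K

At equilibrium, absorbed power = emitted power.
Absorbing cross-section = πr² = 7.605×10⁻⁷ m²; emitting surface = 4πr² = 3.042×10⁻⁶ m² (ratio 4).
(1−a)S·A_cross = εσ·A_surf·T⁴  ⇒  T⁴ = (1−a)S/(4σ).
T⁴ = 0.490·86.2/(4·5.67×10⁻⁸) = 1.862×10⁸ K⁴.
T = (1.862×10⁸)^(1/4).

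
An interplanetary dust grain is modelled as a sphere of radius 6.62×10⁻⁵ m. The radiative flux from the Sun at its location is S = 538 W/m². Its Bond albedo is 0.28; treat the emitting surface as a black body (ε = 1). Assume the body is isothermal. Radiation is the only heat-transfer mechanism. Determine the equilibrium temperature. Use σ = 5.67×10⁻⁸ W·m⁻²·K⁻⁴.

At equilibrium, absorbed power = emitted power.
Absorbing cross-section = πr² = 1.377×10⁻⁸ m²; emitting surface = 4πr² = 5.507×10⁻⁸ m² (ratio 4).
(1−a)S·A_cross = εσ·A_surf·T⁴  ⇒  T⁴ = (1−a)S/(4σ).
T⁴ = 0.720·538/(4·5.67×10⁻⁸) = 1.708×10⁹ K⁴.
T = (1.708×10⁹)^(1/4).

T ≈ 203 K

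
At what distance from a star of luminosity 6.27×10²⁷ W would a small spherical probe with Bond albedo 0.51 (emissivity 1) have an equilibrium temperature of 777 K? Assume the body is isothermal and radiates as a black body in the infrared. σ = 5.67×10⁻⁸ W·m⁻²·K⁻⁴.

d ≈ 5.44×10¹⁰ m

For an isothermal black-emitting sphere, (1−a)S·πr² = σ·4πr²·T⁴ ⇒ S = 4σT⁴/(1−a).
S = 4·5.67×10⁻⁸·(777)⁴/0.490 = 1.687×10⁵ W/m².
Flux falls as S = L/(4πd²), so d = √(L/(4πS)) = √(6.27×10²⁷/(4π·1.687×10⁵)).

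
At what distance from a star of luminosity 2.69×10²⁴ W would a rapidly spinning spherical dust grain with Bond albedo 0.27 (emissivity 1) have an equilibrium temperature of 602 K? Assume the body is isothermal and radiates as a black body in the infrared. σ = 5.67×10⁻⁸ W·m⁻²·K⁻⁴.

d ≈ 2.29×10⁹ m

For an isothermal black-emitting sphere, (1−a)S·πr² = σ·4πr²·T⁴ ⇒ S = 4σT⁴/(1−a).
S = 4·5.67×10⁻⁸·(602)⁴/0.730 = 40800 W/m².
Flux falls as S = L/(4πd²), so d = √(L/(4πS)) = √(2.69×10²⁴/(4π·40800)).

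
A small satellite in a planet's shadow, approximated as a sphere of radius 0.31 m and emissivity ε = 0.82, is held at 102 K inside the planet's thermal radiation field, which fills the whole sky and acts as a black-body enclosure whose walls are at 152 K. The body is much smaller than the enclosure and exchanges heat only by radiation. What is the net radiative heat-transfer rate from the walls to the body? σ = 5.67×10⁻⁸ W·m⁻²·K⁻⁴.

P_net ≈ 23.9 W

For a small grey body in a large enclosure: P_net = εσA(T_body⁴ − T_wall⁴).
A = 4πr² = 1.208 m²; T_body⁴ − T_wall⁴ = 1.082×10⁸ − 5.338×10⁸ = -4.256×10⁸ K⁴.
|P_net| = 0.82·5.67×10⁻⁸·1.208·4.256×10⁸.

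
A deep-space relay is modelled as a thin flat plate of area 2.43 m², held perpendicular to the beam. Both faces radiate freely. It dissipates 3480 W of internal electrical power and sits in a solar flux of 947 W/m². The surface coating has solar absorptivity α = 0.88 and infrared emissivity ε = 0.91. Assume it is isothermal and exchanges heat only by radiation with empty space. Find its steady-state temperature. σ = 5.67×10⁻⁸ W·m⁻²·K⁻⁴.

At steady state, absorbed solar power + internal power = radiated power.
Absorbed: α·S·A_cross = 0.88·947·2.430 = 2025 W (cross-section A).
Total input = 2025 + 3480 = 5505 W.
Radiated: εσ·A_surf·T⁴ with A_surf = 2A = 4.860 m².
T⁴ = 5505/(0.91·5.67×10⁻⁸·4.860) = 2.195×10¹⁰ K⁴.

T ≈ 385 K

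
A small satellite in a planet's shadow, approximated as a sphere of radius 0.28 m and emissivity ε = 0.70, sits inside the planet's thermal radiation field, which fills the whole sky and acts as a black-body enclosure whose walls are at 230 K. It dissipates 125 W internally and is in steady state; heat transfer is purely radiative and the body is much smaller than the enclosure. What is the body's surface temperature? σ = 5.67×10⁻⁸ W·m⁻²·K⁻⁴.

T ≈ 278 K

For a small grey body in a large enclosure, net radiated power = εσA(T⁴ − T_w⁴).
Steady state: P = εσA(T⁴ − T_w⁴) with A = 4πr² = 0.9852 m².
T⁴ = P/(εσA) + T_w⁴ = 125/(0.70·5.67×10⁻⁸·0.9852) + (230)⁴
    = 3.197×10⁹ + 2.798×10⁹ = 5.995×10⁹ K⁴.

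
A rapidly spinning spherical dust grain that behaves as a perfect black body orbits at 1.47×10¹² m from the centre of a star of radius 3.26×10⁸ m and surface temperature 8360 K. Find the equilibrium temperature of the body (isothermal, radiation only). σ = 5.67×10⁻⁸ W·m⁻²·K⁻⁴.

T ≈ 88.0 K

The star's surface emits σT_*⁴; at distance d the flux is S = σT_*⁴(R_*/d)².
S = 5.67×10⁻⁸·(8360)⁴·(3.26×10⁸/1.47×10¹²)² = 13.62 W/m².
For an isothermal sphere T⁴ = (1−a)S/(4σ) = 6.006×10⁷ K⁴.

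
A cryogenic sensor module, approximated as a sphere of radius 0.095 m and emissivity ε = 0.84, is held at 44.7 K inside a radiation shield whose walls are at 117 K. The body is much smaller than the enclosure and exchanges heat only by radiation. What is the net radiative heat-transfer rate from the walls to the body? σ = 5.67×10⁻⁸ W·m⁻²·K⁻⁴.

For a small grey body in a large enclosure: P_net = εσA(T_body⁴ − T_wall⁴).
A = 4πr² = 0.1134 m²; T_body⁴ − T_wall⁴ = 3.992×10⁶ − 1.874×10⁸ = -1.834×10⁸ K⁴.
|P_net| = 0.84·5.67×10⁻⁸·0.1134·1.834×10⁸.

P_net ≈ 0.991 W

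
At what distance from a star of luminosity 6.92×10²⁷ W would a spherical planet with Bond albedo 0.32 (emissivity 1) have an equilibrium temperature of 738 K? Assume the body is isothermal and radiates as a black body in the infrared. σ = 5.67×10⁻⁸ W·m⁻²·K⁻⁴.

For an isothermal black-emitting sphere, (1−a)S·πr² = σ·4πr²·T⁴ ⇒ S = 4σT⁴/(1−a).
S = 4·5.67×10⁻⁸·(738)⁴/0.680 = 98940 W/m².
Flux falls as S = L/(4πd²), so d = √(L/(4πS)) = √(6.92×10²⁷/(4π·98940)).

d ≈ 7.46×10¹⁰ m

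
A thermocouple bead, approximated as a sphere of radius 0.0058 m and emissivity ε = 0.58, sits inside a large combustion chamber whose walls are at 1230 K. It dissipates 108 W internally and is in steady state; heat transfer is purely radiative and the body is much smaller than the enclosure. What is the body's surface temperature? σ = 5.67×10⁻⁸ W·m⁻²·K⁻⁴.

For a small grey body in a large enclosure, net radiated power = εσA(T⁴ − T_w⁴).
Steady state: P = εσA(T⁴ − T_w⁴) with A = 4πr² = 4.227×10⁻⁴ m².
T⁴ = P/(εσA) + T_w⁴ = 108/(0.58·5.67×10⁻⁸·4.227×10⁻⁴) + (1230)⁴
    = 7.769×10¹² + 2.289×10¹² = 1.006×10¹³ K⁴.

T ≈ 1780 K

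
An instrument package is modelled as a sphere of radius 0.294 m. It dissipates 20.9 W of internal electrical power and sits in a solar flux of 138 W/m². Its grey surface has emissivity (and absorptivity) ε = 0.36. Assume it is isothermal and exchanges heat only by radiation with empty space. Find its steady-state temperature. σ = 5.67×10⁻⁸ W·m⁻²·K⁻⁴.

T ≈ 198 K

At steady state, absorbed solar power + internal power = radiated power.
Absorbed: α·S·A_cross = 0.36·138·0.2715 = 13.49 W (cross-section πr²).
Total input = 13.49 + 20.9 = 34.39 W.
Radiated: εσ·A_surf·T⁴ with A_surf = 4πr² = 1.086 m².
T⁴ = 34.39/(0.36·5.67×10⁻⁸·1.086) = 1.551×10⁹ K⁴.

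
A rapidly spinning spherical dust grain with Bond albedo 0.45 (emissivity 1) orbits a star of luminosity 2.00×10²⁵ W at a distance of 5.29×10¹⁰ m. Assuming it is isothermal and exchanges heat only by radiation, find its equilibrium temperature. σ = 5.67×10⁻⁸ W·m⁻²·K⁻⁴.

First find the stellar flux at distance d: S = L/(4πd²) = 2.00×10²⁵/(4π·(5.29×10¹⁰)²) = 568.7 W/m².
For an isothermal sphere, absorbed (1−a)S·πr² = emitted σ·4πr²·T⁴, so T⁴ = (1−a)S/(4σ).
T⁴ = 0.550·568.7/(4·5.67×10⁻⁸) = 1.379×10⁹ K⁴.

T ≈ 193 K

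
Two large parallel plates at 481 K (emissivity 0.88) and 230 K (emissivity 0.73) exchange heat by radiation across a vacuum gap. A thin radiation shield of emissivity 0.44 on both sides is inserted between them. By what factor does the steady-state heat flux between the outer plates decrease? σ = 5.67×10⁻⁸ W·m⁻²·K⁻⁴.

factor ≈ 3.35

Without shield: q₀ = σΔ(T⁴)/(1/ε₁+1/ε₂−1) with denominator 1.506.
With shield the two gaps are in series; the resistances add: (1/ε₁+1/ε_s−1)+(1/ε_s+1/ε₂−1) = 2.409+2.643 = 5.052.
Heat-flux ratio q₀/q = 5.052/1.506.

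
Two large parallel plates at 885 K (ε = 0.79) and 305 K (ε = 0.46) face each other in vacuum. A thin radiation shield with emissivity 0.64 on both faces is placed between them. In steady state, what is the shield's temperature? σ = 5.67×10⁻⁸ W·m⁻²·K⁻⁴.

T_s ≈ 781 K

In steady state the net flux on the hot side equals that on the cold side.
σ(T₁⁴−T_s⁴)/D₁ = σ(T_s⁴−T₂⁴)/D₂, with D₁ = 1/ε₁+1/ε_s−1 = 1.828, D₂ = 1/ε_s+1/ε₂−1 = 2.736.
Solve for T_s⁴: T_s⁴ = (D₂·T₁⁴ + D₁·T₂⁴)/(D₁+D₂) = 3.712×10¹¹ K⁴.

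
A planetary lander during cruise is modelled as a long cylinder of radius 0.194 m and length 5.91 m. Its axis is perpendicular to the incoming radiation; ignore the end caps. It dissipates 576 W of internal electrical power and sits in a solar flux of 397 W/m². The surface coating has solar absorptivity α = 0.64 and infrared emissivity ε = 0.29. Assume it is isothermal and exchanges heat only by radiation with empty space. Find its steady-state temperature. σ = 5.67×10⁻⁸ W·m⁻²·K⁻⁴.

At steady state, absorbed solar power + internal power = radiated power.
Absorbed: α·S·A_cross = 0.64·397·2.293 = 582.6 W (cross-section 2rL).
Total input = 582.6 + 576 = 1159 W.
Radiated: εσ·A_surf·T⁴ with A_surf = 2πrL = 7.204 m².
T⁴ = 1159/(0.29·5.67×10⁻⁸·7.204) = 9.781×10⁹ K⁴.

T ≈ 314 K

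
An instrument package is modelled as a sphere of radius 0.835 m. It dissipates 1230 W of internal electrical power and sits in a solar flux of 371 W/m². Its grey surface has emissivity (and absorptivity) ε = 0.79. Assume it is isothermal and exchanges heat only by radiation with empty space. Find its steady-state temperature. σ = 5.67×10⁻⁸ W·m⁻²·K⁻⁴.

At steady state, absorbed solar power + internal power = radiated power.
Absorbed: α·S·A_cross = 0.79·371·2.190 = 642.0 W (cross-section πr²).
Total input = 642.0 + 1230 = 1872 W.
Radiated: εσ·A_surf·T⁴ with A_surf = 4πr² = 8.762 m².
T⁴ = 1872/(0.79·5.67×10⁻⁸·8.762) = 4.770×10⁹ K⁴.

T ≈ 263 K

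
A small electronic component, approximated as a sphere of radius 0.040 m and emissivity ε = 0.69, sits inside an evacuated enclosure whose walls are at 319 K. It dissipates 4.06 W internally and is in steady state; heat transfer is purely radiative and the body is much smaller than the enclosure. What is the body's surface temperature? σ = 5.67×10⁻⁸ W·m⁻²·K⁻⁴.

T ≈ 353 K

For a small grey body in a large enclosure, net radiated power = εσA(T⁴ − T_w⁴).
Steady state: P = εσA(T⁴ − T_w⁴) with A = 4πr² = 0.02011 m².
T⁴ = P/(εσA) + T_w⁴ = 4.06/(0.69·5.67×10⁻⁸·0.02011) + (319)⁴
    = 5.161×10⁹ + 1.036×10¹⁰ = 1.552×10¹⁰ K⁴.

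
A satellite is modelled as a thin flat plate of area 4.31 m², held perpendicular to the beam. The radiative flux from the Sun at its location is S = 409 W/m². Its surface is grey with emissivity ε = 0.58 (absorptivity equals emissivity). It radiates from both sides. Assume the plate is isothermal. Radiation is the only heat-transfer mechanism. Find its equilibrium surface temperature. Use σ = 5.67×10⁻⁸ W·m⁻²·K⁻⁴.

At equilibrium, absorbed power = emitted power.
Absorbing cross-section = A = 4.310 m²; emitting surface = 2A = 8.620 m² (ratio 2).
εS·A_cross = εσ·A_surf·T⁴  ⇒  T⁴ = S/(2σ)   (ε cancels).
T⁴ = 409/(2·5.67×10⁻⁸) = 3.607×10⁹ K⁴.
T = (3.607×10⁹)^(1/4).

T ≈ 245 K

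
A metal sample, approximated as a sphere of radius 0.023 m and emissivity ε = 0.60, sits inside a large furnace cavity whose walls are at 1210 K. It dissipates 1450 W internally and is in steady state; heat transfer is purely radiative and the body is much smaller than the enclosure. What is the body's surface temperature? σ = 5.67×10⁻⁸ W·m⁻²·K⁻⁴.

T ≈ 1710 K

For a small grey body in a large enclosure, net radiated power = εσA(T⁴ − T_w⁴).
Steady state: P = εσA(T⁴ − T_w⁴) with A = 4πr² = 0.006648 m².
T⁴ = P/(εσA) + T_w⁴ = 1450/(0.60·5.67×10⁻⁸·0.006648) + (1210)⁴
    = 6.412×10¹² + 2.144×10¹² = 8.555×10¹² K⁴.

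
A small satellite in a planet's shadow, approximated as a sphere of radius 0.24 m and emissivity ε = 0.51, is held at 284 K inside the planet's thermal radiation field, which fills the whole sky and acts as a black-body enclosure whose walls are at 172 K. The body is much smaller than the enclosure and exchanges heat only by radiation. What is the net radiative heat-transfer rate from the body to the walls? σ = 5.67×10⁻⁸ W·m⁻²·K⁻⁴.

P_net ≈ 118 W

For a small grey body in a large enclosure: P_net = εσA(T_body⁴ − T_wall⁴).
A = 4πr² = 0.7238 m²; T_body⁴ − T_wall⁴ = 6.505×10⁹ − 8.752×10⁸ = 5.630×10⁹ K⁴.
|P_net| = 0.51·5.67×10⁻⁸·0.7238·5.630×10⁹.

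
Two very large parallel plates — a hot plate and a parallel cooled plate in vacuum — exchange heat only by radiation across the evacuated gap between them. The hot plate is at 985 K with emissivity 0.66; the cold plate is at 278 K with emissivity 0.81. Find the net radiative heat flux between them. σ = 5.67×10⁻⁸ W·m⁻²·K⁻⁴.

q ≈ 30300 W/m²

For two infinite grey parallel plates, q = σ(T₁⁴ − T₂⁴)/(1/ε₁ + 1/ε₂ − 1).
T₁⁴ − T₂⁴ = 9.413×10¹¹ − 5.973×10⁹ = 9.354×10¹¹ K⁴.
1/ε₁ + 1/ε₂ − 1 = 1.515 + 1.235 − 1 = 1.750.
q = 5.67×10⁻⁸ × 9.354×10¹¹ / 1.750.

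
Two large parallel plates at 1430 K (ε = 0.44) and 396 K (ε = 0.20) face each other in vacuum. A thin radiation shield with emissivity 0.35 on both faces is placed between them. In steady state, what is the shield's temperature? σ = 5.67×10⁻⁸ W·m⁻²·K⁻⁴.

T_s ≈ 1270 K

In steady state the net flux on the hot side equals that on the cold side.
σ(T₁⁴−T_s⁴)/D₁ = σ(T_s⁴−T₂⁴)/D₂, with D₁ = 1/ε₁+1/ε_s−1 = 4.130, D₂ = 1/ε_s+1/ε₂−1 = 6.857.
Solve for T_s⁴: T_s⁴ = (D₂·T₁⁴ + D₁·T₂⁴)/(D₁+D₂) = 2.619×10¹² K⁴.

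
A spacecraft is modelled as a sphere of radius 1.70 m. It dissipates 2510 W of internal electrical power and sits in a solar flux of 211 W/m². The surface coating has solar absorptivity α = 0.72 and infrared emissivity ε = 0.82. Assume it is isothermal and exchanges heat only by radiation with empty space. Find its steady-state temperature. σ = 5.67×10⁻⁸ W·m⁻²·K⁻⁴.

At steady state, absorbed solar power + internal power = radiated power.
Absorbed: α·S·A_cross = 0.72·211·9.079 = 1379 W (cross-section πr²).
Total input = 1379 + 2510 = 3889 W.
Radiated: εσ·A_surf·T⁴ with A_surf = 4πr² = 36.32 m².
T⁴ = 3889/(0.82·5.67×10⁻⁸·36.32) = 2.303×10⁹ K⁴.

T ≈ 219 K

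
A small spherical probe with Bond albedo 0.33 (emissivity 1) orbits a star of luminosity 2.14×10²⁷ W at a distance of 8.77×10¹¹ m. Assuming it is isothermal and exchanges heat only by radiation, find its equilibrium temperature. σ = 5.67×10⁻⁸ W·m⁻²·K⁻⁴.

T ≈ 160 K

First find the stellar flux at distance d: S = L/(4πd²) = 2.14×10²⁷/(4π·(8.77×10¹¹)²) = 221.4 W/m².
For an isothermal sphere, absorbed (1−a)S·πr² = emitted σ·4πr²·T⁴, so T⁴ = (1−a)S/(4σ).
T⁴ = 0.670·221.4/(4·5.67×10⁻⁸) = 6.541×10⁸ K⁴.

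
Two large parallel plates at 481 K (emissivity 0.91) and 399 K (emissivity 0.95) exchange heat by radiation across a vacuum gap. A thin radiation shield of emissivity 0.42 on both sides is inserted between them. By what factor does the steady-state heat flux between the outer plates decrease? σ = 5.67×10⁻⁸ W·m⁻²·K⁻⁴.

Without shield: q₀ = σΔ(T⁴)/(1/ε₁+1/ε₂−1) with denominator 1.152.
With shield the two gaps are in series; the resistances add: (1/ε₁+1/ε_s−1)+(1/ε_s+1/ε₂−1) = 2.480+2.434 = 4.913.
Heat-flux ratio q₀/q = 4.913/1.152.

factor ≈ 4.27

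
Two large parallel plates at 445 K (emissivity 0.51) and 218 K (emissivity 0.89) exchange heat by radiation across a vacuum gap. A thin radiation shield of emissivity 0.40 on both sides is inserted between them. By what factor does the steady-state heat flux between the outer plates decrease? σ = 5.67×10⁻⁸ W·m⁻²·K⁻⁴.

Without shield: q₀ = σΔ(T⁴)/(1/ε₁+1/ε₂−1) with denominator 2.084.
With shield the two gaps are in series; the resistances add: (1/ε₁+1/ε_s−1)+(1/ε_s+1/ε₂−1) = 3.461+2.624 = 6.084.
Heat-flux ratio q₀/q = 6.084/2.084.

factor ≈ 2.92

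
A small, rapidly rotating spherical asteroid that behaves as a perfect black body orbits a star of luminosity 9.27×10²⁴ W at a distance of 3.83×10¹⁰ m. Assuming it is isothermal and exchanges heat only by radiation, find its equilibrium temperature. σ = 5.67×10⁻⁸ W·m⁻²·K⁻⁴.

First find the stellar flux at distance d: S = L/(4πd²) = 9.27×10²⁴/(4π·(3.83×10¹⁰)²) = 502.9 W/m².
For an isothermal sphere, absorbed (1−a)S·πr² = emitted σ·4πr²·T⁴, so T⁴ = (1−a)S/(4σ).
T⁴ = 1.00·502.9/(4·5.67×10⁻⁸) = 2.217×10⁹ K⁴.

T ≈ 217 K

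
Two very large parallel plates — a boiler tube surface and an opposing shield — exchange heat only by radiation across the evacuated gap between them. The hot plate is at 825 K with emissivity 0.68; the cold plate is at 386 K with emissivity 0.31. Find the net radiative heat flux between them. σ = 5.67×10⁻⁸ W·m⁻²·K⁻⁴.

q ≈ 6770 W/m²

For two infinite grey parallel plates, q = σ(T₁⁴ − T₂⁴)/(1/ε₁ + 1/ε₂ − 1).
T₁⁴ − T₂⁴ = 4.633×10¹¹ − 2.220×10¹⁰ = 4.411×10¹¹ K⁴.
1/ε₁ + 1/ε₂ − 1 = 1.471 + 3.226 − 1 = 3.696.
q = 5.67×10⁻⁸ × 4.411×10¹¹ / 3.696.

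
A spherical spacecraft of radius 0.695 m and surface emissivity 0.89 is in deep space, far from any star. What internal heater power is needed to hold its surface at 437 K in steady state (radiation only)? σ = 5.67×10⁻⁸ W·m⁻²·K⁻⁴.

P ≈ 11200 W

P = εσ·4πr²·T⁴.
4πr² = 6.070 m²; T⁴ = 3.647×10¹⁰ K⁴.
P = 0.89·5.67×10⁻⁸·6.070·3.647×10¹⁰.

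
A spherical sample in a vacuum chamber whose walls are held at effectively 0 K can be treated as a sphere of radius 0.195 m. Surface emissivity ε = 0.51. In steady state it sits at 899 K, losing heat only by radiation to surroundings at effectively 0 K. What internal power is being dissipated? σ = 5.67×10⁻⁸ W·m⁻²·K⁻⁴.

P ≈ 9030 W

Steady state: P = εσA T⁴.
A = 4πr² = 0.4778 m²; T⁴ = (899)⁴ = 6.532×10¹¹ K⁴.
P = 0.51 × 5.67×10⁻⁸ × 0.4778 × 6.532×10¹¹.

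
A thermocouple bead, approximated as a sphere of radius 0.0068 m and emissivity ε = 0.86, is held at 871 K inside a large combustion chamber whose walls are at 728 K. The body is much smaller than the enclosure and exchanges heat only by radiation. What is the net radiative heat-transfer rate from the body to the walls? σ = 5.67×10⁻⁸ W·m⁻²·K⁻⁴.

P_net ≈ 8.35 W

For a small grey body in a large enclosure: P_net = εσA(T_body⁴ − T_wall⁴).
A = 4πr² = 5.811×10⁻⁴ m²; T_body⁴ − T_wall⁴ = 5.755×10¹¹ − 2.809×10¹¹ = 2.947×10¹¹ K⁴.
|P_net| = 0.86·5.67×10⁻⁸·5.811×10⁻⁴·2.947×10¹¹.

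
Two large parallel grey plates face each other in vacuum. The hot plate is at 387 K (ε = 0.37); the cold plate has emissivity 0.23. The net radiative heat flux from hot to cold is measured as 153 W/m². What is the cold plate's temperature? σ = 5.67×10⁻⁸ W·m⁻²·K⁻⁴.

q = σ(T₁⁴ − T₂⁴)/(1/ε₁ + 1/ε₂ − 1); denominator = 6.051.
T₂⁴ = T₁⁴ − q·(1/ε₁+1/ε₂−1)/σ = 2.243×10¹⁰ − 153·6.051/5.67×10⁻⁸
    = 6.104×10⁹ K⁴.

T₂ ≈ 280 K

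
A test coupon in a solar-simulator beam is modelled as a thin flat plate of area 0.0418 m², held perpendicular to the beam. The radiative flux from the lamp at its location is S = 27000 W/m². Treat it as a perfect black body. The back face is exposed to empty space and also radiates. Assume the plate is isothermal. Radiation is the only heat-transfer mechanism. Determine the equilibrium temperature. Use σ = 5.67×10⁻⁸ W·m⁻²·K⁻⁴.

At equilibrium, absorbed power = emitted power.
Absorbing cross-section = A = 0.04180 m²; emitting surface = 2A = 0.08360 m² (ratio 2).
S·A_cross = εσ·A_surf·T⁴  ⇒  T⁴ = S/(2σ).
T⁴ = 1.00·27000/(2·5.67×10⁻⁸) = 2.381×10¹¹ K⁴.
T = (2.381×10¹¹)^(1/4).

T ≈ 699 K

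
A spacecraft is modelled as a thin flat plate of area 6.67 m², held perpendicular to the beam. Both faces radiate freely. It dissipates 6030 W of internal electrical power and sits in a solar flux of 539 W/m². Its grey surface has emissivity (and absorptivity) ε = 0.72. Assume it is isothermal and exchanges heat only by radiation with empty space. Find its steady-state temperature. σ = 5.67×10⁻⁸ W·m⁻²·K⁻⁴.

T ≈ 355 K

At steady state, absorbed solar power + internal power = radiated power.
Absorbed: α·S·A_cross = 0.72·539·6.670 = 2588 W (cross-section A).
Total input = 2588 + 6030 = 8618 W.
Radiated: εσ·A_surf·T⁴ with A_surf = 2A = 13.34 m².
T⁴ = 8618/(0.72·5.67×10⁻⁸·13.34) = 1.583×10¹⁰ K⁴.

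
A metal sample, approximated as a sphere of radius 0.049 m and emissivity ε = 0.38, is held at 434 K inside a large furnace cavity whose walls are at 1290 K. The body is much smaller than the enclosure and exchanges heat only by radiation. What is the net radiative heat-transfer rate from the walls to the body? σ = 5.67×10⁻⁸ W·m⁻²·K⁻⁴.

For a small grey body in a large enclosure: P_net = εσA(T_body⁴ − T_wall⁴).
A = 4πr² = 0.03017 m²; T_body⁴ − T_wall⁴ = 3.548×10¹⁰ − 2.769×10¹² = -2.734×10¹² K⁴.
|P_net| = 0.38·5.67×10⁻⁸·0.03017·2.734×10¹².

P_net ≈ 1780 W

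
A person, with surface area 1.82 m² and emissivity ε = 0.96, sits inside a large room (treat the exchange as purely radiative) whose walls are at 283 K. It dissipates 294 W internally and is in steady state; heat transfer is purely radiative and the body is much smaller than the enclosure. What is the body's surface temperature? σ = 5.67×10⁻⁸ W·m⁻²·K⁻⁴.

For a small grey body in a large enclosure, net radiated power = εσA(T⁴ − T_w⁴).
Steady state: P = εσA(T⁴ − T_w⁴) with A = 1.82 m².
T⁴ = P/(εσA) + T_w⁴ = 294/(0.96·5.67×10⁻⁸·1.820) + (283)⁴
    = 2.968×10⁹ + 6.414×10⁹ = 9.382×10⁹ K⁴.

T ≈ 311 K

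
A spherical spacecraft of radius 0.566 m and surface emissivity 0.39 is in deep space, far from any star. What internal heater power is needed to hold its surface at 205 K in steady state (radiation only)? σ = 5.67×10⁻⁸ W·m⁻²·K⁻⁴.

P = εσ·4πr²·T⁴.
4πr² = 4.026 m²; T⁴ = 1.766×10⁹ K⁴.
P = 0.39·5.67×10⁻⁸·4.026·1.766×10⁹.

P ≈ 157 W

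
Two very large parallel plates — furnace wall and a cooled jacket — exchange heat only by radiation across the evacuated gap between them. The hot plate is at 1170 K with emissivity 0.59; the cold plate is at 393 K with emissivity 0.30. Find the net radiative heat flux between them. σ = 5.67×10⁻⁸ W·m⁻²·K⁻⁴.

q ≈ 26000 W/m²

For two infinite grey parallel plates, q = σ(T₁⁴ − T₂⁴)/(1/ε₁ + 1/ε₂ − 1).
T₁⁴ − T₂⁴ = 1.874×10¹² − 2.385×10¹⁰ = 1.850×10¹² K⁴.
1/ε₁ + 1/ε₂ − 1 = 1.695 + 3.333 − 1 = 4.028.
q = 5.67×10⁻⁸ × 1.850×10¹² / 4.028.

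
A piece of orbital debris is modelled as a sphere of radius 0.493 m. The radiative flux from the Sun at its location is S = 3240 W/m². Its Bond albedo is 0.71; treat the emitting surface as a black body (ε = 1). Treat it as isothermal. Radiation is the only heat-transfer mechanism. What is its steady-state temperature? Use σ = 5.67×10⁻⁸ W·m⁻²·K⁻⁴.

T ≈ 254 K

At equilibrium, absorbed power = emitted power.
Absorbing cross-section = πr² = 0.7636 m²; emitting surface = 4πr² = 3.054 m² (ratio 4).
(1−a)S·A_cross = εσ·A_surf·T⁴  ⇒  T⁴ = (1−a)S/(4σ).
T⁴ = 0.290·3240/(4·5.67×10⁻⁸) = 4.143×10⁹ K⁴.
T = (4.143×10⁹)^(1/4).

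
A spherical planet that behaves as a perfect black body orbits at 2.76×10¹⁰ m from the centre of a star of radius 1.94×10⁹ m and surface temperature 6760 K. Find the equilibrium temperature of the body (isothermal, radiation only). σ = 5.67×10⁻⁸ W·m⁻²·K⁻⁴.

T ≈ 1270 K

The star's surface emits σT_*⁴; at distance d the flux is S = σT_*⁴(R_*/d)².
S = 5.67×10⁻⁸·(6760)⁴·(1.94×10⁹/2.76×10¹⁰)² = 5.850×10⁵ W/m².
For an isothermal sphere T⁴ = (1−a)S/(4σ) = 2.579×10¹² K⁴.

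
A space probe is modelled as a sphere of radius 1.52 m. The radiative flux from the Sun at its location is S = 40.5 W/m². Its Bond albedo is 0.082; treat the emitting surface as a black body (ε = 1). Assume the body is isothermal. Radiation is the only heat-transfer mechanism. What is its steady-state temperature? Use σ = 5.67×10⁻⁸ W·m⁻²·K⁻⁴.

T ≈ 113 K

At equilibrium, absorbed power = emitted power.
Absorbing cross-section = πr² = 7.258 m²; emitting surface = 4πr² = 29.03 m² (ratio 4).
(1−a)S·A_cross = εσ·A_surf·T⁴  ⇒  T⁴ = (1−a)S/(4σ).
T⁴ = 0.918·40.5/(4·5.67×10⁻⁸) = 1.639×10⁸ K⁴.
T = (1.639×10⁸)^(1/4).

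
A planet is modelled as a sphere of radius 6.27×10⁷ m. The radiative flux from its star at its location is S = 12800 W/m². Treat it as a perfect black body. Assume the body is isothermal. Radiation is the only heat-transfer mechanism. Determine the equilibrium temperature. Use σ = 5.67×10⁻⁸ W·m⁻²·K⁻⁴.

T ≈ 487 K

At equilibrium, absorbed power = emitted power.
Absorbing cross-section = πr² = 1.235×10¹⁶ m²; emitting surface = 4πr² = 4.940×10¹⁶ m² (ratio 4).
S·A_cross = εσ·A_surf·T⁴  ⇒  T⁴ = S/(4σ).
T⁴ = 1.00·12800/(4·5.67×10⁻⁸) = 5.644×10¹⁰ K⁴.
T = (5.644×10¹⁰)^(1/4).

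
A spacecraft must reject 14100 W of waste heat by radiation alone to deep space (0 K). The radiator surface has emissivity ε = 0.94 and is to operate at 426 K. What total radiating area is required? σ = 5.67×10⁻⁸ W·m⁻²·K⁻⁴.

A ≈ 8.03 m²

P = εσA T⁴ ⇒ A = P/(εσT⁴).
T⁴ = 3.293×10¹⁰ K⁴.
A = 14100/(0.94 × 5.67×10⁻⁸ × 3.293×10¹⁰).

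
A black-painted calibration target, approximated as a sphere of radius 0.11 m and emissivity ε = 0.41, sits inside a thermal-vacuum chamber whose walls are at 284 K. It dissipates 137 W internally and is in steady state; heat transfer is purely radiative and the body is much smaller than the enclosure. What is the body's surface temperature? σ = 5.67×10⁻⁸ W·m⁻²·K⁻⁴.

For a small grey body in a large enclosure, net radiated power = εσA(T⁴ − T_w⁴).
Steady state: P = εσA(T⁴ − T_w⁴) with A = 4πr² = 0.1521 m².
T⁴ = P/(εσA) + T_w⁴ = 137/(0.41·5.67×10⁻⁸·0.1521) + (284)⁴
    = 3.876×10¹⁰ + 6.505×10⁹ = 4.526×10¹⁰ K⁴.

T ≈ 461 K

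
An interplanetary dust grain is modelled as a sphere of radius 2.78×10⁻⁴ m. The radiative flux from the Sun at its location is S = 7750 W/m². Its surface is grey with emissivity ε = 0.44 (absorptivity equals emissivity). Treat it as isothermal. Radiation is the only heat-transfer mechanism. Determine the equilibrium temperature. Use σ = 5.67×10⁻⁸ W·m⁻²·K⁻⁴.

At equilibrium, absorbed power = emitted power.
Absorbing cross-section = πr² = 2.428×10⁻⁷ m²; emitting surface = 4πr² = 9.712×10⁻⁷ m² (ratio 4).
εS·A_cross = εσ·A_surf·T⁴  ⇒  T⁴ = S/(4σ)   (ε cancels).
T⁴ = 7750/(4·5.67×10⁻⁸) = 3.417×10¹⁰ K⁴.
T = (3.417×10¹⁰)^(1/4).

T ≈ 430 K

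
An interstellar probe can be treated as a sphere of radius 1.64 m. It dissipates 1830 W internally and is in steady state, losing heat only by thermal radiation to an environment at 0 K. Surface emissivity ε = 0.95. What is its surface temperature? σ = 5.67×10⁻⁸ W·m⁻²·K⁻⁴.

Steady state: internal power = radiated power, P = εσA T⁴.
Radiating area A = 4πr² = 33.80 m².
T⁴ = P/(εσA) = 1830/(0.95·5.67×10⁻⁸·33.80) = 1.005×10⁹ K⁴.
T = (1.005×10⁹)^(1/4).

T ≈ 178 K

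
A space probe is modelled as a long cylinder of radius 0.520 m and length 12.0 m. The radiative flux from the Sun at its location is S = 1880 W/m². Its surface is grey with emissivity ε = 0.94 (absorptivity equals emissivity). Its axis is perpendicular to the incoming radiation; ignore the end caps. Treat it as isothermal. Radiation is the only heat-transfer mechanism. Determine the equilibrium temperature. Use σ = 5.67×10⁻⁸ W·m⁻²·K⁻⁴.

At equilibrium, absorbed power = emitted power.
Absorbing cross-section = 2rL = 12.48 m²; emitting surface = 2πrL = 39.21 m² (ratio π).
εS·A_cross = εσ·A_surf·T⁴  ⇒  T⁴ = S/(πσ)   (ε cancels).
T⁴ = 1880/(π·5.67×10⁻⁸) = 1.055×10¹⁰ K⁴.
T = (1.055×10¹⁰)^(1/4).

T ≈ 321 K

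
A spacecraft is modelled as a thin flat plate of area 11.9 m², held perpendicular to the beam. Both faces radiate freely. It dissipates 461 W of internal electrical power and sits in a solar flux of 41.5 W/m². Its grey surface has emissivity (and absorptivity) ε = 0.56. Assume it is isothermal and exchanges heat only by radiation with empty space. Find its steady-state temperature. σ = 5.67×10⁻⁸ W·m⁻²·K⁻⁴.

At steady state, absorbed solar power + internal power = radiated power.
Absorbed: α·S·A_cross = 0.56·41.5·11.90 = 276.6 W (cross-section A).
Total input = 276.6 + 461 = 737.6 W.
Radiated: εσ·A_surf·T⁴ with A_surf = 2A = 23.80 m².
T⁴ = 737.6/(0.56·5.67×10⁻⁸·23.80) = 9.760×10⁸ K⁴.

T ≈ 177 K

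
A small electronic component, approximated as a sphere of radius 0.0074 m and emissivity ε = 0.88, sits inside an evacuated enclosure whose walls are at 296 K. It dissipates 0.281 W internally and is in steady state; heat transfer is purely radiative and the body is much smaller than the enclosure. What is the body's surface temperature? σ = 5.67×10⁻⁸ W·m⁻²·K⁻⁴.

T ≈ 355 K

For a small grey body in a large enclosure, net radiated power = εσA(T⁴ − T_w⁴).
Steady state: P = εσA(T⁴ − T_w⁴) with A = 4πr² = 6.881×10⁻⁴ m².
T⁴ = P/(εσA) + T_w⁴ = 0.281/(0.88·5.67×10⁻⁸·6.881×10⁻⁴) + (296)⁴
    = 8.184×10⁹ + 7.677×10⁹ = 1.586×10¹⁰ K⁴.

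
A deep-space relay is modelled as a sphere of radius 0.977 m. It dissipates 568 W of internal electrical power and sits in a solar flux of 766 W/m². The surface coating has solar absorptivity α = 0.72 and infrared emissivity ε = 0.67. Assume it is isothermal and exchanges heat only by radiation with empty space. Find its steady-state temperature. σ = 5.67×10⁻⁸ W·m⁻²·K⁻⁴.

At steady state, absorbed solar power + internal power = radiated power.
Absorbed: α·S·A_cross = 0.72·766·2.999 = 1654 W (cross-section πr²).
Total input = 1654 + 568 = 2222 W.
Radiated: εσ·A_surf·T⁴ with A_surf = 4πr² = 11.99 m².
T⁴ = 2222/(0.67·5.67×10⁻⁸·11.99) = 4.876×10⁹ K⁴.

T ≈ 264 K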